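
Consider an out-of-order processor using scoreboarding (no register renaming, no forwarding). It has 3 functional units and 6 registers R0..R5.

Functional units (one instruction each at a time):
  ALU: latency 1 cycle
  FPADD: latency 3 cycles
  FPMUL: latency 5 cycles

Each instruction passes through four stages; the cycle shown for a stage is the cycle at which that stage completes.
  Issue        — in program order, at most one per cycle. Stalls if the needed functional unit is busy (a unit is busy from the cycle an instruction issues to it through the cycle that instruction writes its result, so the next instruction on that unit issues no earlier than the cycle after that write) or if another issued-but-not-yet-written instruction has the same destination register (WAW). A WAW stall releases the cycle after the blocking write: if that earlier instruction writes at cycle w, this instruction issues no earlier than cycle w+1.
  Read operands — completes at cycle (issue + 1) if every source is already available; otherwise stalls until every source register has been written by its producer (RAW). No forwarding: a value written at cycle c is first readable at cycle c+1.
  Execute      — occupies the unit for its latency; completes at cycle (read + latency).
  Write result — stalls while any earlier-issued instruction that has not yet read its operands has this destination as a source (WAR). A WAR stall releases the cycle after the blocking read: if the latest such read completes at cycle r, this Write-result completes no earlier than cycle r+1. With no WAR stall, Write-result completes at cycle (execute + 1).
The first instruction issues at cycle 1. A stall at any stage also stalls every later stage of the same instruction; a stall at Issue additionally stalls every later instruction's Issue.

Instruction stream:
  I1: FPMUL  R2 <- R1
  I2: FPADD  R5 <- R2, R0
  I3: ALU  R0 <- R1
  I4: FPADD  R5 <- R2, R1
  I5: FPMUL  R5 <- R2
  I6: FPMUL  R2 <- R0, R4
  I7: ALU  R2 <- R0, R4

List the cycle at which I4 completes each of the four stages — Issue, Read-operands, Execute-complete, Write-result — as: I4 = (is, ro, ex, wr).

I4 = (14, 15, 18, 19)

I1: IS=1 RO=2 EX=7 WR=8
I2: IS=2 RO=9 EX=12 WR=13  [RAW R2: wait I1 write@8]
I3: IS=3 RO=4 EX=5 WR=10  [WAR R0: wait I2 read@9]
I4: IS=14 RO=15 EX=18 WR=19  [struct: FPADD busy until I2 writes@13]
I5: IS=20 RO=21 EX=26 WR=27  [WAW R5: wait I4 write@19]
I6: IS=28 RO=29 EX=34 WR=35  [struct: FPMUL busy until I5 writes@27]
I7: IS=36 RO=37 EX=38 WR=39  [WAW R2: wait I6 write@35]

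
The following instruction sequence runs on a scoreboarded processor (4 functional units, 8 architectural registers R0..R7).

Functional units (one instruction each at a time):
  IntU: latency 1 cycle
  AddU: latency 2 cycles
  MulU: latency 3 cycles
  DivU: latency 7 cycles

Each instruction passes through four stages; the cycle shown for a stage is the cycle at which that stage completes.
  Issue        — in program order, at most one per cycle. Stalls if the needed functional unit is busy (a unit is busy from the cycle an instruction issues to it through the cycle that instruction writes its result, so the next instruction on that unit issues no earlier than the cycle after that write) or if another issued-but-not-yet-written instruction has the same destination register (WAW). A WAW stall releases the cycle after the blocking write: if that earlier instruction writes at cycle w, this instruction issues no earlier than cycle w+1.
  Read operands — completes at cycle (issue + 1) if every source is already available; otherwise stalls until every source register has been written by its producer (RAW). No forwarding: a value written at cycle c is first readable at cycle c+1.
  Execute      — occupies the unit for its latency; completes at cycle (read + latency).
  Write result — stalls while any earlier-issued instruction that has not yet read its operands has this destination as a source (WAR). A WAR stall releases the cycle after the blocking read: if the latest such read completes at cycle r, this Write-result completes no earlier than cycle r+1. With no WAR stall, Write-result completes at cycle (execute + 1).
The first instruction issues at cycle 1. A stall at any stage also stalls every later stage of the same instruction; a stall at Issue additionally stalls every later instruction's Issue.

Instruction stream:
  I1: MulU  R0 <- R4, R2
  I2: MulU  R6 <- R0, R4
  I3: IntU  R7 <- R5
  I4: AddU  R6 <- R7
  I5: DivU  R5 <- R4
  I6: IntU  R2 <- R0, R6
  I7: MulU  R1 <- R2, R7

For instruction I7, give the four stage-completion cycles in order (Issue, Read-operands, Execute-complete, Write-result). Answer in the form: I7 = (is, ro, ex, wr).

I1  is:1  ro:2  ex:5  wr:6
I2  is:7  ro:8  ex:11  wr:12  — struct: MulU busy until I1 writes@6
I3  is:8  ro:9  ex:10  wr:11
I4  is:13  ro:14  ex:16  wr:17  — WAW R6: wait I2 write@12
I5  is:14  ro:15  ex:22  wr:23
I6  is:15  ro:18  ex:19  wr:20  — RAW R6: wait I4 write@17
I7  is:16  ro:21  ex:24  wr:25  — RAW R2: wait I6 write@20

I7 = (16, 21, 24, 25)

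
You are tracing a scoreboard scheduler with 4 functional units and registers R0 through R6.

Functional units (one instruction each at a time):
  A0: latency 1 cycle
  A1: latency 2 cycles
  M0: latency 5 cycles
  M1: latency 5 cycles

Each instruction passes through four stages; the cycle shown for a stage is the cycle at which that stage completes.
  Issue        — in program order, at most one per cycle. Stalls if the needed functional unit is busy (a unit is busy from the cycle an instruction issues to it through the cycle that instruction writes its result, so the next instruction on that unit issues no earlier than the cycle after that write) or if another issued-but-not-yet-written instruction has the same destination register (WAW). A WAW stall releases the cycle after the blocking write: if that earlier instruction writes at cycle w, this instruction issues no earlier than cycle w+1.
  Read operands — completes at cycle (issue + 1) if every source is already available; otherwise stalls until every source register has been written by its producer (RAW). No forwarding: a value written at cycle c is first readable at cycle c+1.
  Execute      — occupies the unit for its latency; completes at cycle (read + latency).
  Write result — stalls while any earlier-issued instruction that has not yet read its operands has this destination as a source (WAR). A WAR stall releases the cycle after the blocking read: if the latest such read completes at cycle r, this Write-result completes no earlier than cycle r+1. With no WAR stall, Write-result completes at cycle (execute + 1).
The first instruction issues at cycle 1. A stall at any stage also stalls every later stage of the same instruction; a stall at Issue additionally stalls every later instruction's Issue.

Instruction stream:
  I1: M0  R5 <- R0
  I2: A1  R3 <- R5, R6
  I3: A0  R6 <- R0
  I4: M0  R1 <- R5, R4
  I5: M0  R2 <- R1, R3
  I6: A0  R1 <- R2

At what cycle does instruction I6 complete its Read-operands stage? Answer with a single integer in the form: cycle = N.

cycle = 25

I1: IS=1 RO=2 EX=7 WR=8
I2: IS=2 RO=9 EX=11 WR=12  [RAW R5: wait I1 write@8]
I3: IS=3 RO=4 EX=5 WR=10  [WAR R6: wait I2 read@9]
I4: IS=9 RO=10 EX=15 WR=16  [struct: M0 busy until I1 writes@8]
I5: IS=17 RO=18 EX=23 WR=24  [struct: M0 busy until I4 writes@16]
I6: IS=18 RO=25 EX=26 WR=27  [RAW R2: wait I5 write@24]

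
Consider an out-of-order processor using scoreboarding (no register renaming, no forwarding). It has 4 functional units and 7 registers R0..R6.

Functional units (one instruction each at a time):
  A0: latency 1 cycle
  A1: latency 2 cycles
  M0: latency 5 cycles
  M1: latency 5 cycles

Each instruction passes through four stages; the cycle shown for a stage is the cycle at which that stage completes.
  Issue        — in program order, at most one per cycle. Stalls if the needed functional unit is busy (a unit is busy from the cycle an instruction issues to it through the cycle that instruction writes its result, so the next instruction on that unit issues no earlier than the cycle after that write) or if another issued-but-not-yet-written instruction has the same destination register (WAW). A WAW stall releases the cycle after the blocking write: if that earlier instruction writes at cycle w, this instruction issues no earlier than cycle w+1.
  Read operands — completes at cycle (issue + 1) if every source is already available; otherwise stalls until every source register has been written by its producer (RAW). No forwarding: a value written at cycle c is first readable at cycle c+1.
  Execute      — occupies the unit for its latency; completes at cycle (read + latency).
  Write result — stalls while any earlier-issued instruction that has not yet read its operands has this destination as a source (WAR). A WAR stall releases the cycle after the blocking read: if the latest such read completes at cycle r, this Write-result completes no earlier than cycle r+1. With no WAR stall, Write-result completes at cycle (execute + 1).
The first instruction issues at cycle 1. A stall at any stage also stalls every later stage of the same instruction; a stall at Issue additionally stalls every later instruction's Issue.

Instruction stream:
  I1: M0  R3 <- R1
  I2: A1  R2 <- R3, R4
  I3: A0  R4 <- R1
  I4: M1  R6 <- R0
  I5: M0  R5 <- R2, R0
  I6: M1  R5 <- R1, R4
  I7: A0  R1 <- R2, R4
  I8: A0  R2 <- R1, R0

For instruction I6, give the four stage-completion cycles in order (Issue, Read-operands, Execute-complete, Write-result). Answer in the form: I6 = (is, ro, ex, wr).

I6 = (20, 21, 26, 27)

I1  is:1  ro:2  ex:7  wr:8
I2  is:2  ro:9  ex:11  wr:12  — RAW R3: wait I1 write@8
I3  is:3  ro:4  ex:5  wr:10  — WAR R4: wait I2 read@9
I4  is:4  ro:5  ex:10  wr:11
I5  is:9  ro:13  ex:18  wr:19  — struct: M0 busy until I1 writes@8, RAW R2: wait I2 write@12
I6  is:20  ro:21  ex:26  wr:27  — WAW R5: wait I5 write@19
I7  is:21  ro:22  ex:23  wr:24
I8  is:25  ro:26  ex:27  wr:28  — struct: A0 busy until I7 writes@24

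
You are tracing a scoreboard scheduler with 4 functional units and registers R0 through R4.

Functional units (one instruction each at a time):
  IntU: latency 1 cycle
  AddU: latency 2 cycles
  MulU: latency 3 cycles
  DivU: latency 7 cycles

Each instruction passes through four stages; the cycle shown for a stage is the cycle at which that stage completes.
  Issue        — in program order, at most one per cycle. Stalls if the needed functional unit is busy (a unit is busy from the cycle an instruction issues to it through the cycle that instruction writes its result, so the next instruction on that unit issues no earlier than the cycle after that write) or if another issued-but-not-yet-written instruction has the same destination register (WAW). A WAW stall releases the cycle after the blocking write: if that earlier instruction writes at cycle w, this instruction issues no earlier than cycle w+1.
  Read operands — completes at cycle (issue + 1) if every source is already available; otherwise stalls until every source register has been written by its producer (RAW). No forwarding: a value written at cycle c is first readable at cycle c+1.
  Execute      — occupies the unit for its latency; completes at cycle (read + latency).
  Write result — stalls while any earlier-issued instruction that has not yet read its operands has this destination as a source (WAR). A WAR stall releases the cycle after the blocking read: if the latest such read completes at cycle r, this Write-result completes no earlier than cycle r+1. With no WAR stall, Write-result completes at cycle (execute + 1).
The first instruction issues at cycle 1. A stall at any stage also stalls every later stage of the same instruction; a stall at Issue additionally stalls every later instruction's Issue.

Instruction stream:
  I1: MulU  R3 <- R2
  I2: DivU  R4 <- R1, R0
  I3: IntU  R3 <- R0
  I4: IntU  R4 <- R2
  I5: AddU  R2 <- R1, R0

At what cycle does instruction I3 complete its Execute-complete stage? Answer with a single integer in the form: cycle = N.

cycle = 9

t=1  I1→MulU
t=2  I1 RO, I2→DivU
t=3  I2 RO
t=5  I1 EX
t=6  I1 WR R3
t=7  I3→IntU
t=8  I3 RO
t=9  I3 EX
t=10  I2 EX, I3 WR R3
t=11  I2 WR R4
t=12  I4→IntU
t=13  I4 RO, I5→AddU
t=14  I4 EX, I5 RO
t=15  I4 WR R4
t=16  I5 EX
t=17  I5 WR R2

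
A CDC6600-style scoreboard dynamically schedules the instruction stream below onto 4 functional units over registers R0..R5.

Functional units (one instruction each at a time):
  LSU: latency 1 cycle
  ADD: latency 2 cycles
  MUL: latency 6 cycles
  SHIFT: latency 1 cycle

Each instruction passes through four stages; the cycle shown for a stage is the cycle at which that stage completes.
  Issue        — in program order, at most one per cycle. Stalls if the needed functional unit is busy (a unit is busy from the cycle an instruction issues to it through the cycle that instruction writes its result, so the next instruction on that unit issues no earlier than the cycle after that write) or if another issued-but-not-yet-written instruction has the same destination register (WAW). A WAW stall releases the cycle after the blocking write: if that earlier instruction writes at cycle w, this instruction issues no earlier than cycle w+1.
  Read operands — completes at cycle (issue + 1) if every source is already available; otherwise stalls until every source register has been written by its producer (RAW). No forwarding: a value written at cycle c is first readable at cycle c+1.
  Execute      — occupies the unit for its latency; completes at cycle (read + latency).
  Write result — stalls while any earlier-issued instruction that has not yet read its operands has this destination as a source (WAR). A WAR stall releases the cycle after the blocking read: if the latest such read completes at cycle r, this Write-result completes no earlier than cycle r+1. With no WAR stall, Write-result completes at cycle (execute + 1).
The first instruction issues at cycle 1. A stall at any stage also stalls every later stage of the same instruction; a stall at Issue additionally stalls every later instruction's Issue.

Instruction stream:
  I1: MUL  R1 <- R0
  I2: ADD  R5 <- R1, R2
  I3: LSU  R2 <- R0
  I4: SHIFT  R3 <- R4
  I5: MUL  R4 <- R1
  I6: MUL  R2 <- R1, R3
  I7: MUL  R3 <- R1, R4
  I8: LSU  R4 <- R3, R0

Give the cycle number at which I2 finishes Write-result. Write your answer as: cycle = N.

cycle = 13

[1] I1 dispatched to MUL
[2] I1 operands ready, I2 dispatched to ADD
[3] I3 dispatched to LSU
[4] I3 operands ready, I4 dispatched to SHIFT
[5] I3 complete, I4 operands ready
[6] I4 complete
[7] R3←I4
[8] I1 complete
[9] R1←I1
[10] I2 operands ready, I5 dispatched to MUL
[11] R2←I3, I5 operands ready
[12] I2 complete
[13] R5←I2
[17] I5 complete
[18] R4←I5
[19] I6 dispatched to MUL
[20] I6 operands ready
[26] I6 complete
[27] R2←I6
[28] I7 dispatched to MUL
[29] I7 operands ready, I8 dispatched to LSU
[35] I7 complete
[36] R3←I7
[37] I8 operands ready
[38] I8 complete
[39] R4←I8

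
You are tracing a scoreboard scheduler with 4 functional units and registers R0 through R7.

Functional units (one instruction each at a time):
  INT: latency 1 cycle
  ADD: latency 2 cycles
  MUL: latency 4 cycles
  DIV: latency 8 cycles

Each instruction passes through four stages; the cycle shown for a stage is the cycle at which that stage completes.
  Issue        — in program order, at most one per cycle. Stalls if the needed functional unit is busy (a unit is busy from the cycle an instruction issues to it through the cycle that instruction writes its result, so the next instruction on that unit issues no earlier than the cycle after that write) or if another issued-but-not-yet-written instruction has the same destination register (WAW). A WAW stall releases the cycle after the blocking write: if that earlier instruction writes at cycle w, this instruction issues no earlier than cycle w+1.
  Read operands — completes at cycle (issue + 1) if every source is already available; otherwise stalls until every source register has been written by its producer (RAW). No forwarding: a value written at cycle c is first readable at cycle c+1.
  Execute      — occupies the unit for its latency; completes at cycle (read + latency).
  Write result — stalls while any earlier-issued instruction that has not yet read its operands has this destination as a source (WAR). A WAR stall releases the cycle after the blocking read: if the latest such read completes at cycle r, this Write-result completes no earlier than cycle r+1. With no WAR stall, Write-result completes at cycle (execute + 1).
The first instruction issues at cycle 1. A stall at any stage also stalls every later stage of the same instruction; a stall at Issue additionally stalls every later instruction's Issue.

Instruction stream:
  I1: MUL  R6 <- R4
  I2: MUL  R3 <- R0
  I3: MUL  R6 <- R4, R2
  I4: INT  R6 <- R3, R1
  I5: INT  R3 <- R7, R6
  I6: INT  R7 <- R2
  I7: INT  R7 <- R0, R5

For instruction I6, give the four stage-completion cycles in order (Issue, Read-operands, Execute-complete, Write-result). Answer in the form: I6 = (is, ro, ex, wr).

I6 = (30, 31, 32, 33)

I1 -> (1, 2, 6, 7)
I2 -> (8, 9, 13, 14)  // struct: MUL busy until I1 writes@7
I3 -> (15, 16, 20, 21)  // struct: MUL busy until I2 writes@14
I4 -> (22, 23, 24, 25)  // WAW R6: wait I3 write@21
I5 -> (26, 27, 28, 29)  // struct: INT busy until I4 writes@25
I6 -> (30, 31, 32, 33)  // struct: INT busy until I5 writes@29
I7 -> (34, 35, 36, 37)  // struct: INT busy until I6 writes@33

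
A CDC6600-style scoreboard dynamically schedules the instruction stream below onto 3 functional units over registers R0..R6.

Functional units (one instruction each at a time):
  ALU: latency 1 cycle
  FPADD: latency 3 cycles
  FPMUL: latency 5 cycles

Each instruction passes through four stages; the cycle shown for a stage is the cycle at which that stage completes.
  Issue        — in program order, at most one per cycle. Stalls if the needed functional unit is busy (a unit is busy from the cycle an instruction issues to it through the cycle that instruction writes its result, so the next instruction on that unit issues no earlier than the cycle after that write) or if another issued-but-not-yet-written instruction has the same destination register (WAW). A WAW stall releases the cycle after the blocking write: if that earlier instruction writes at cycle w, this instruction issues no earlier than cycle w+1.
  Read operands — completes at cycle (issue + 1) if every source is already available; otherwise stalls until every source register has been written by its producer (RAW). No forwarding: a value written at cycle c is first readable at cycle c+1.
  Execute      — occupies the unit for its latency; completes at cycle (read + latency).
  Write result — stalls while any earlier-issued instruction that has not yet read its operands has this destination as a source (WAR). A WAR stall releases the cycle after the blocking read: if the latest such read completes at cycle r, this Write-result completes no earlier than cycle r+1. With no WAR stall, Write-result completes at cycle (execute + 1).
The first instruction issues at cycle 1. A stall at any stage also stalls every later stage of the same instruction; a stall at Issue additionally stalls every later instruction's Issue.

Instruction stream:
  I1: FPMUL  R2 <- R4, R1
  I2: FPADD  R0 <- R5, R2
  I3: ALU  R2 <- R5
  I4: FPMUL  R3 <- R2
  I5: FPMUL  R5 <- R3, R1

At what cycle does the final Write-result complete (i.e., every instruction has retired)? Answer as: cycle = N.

cycle = 27

[1] I1 dispatched to FPMUL
[2] I1 operands ready · I2 dispatched to FPADD
[7] I1 complete
[8] R2←I1
[9] I2 operands ready · I3 dispatched to ALU
[10] I3 operands ready · I4 dispatched to FPMUL
[11] I3 complete
[12] I2 complete · R2←I3
[13] R0←I2 · I4 operands ready
[18] I4 complete
[19] R3←I4
[20] I5 dispatched to FPMUL
[21] I5 operands ready
[26] I5 complete
[27] R5←I5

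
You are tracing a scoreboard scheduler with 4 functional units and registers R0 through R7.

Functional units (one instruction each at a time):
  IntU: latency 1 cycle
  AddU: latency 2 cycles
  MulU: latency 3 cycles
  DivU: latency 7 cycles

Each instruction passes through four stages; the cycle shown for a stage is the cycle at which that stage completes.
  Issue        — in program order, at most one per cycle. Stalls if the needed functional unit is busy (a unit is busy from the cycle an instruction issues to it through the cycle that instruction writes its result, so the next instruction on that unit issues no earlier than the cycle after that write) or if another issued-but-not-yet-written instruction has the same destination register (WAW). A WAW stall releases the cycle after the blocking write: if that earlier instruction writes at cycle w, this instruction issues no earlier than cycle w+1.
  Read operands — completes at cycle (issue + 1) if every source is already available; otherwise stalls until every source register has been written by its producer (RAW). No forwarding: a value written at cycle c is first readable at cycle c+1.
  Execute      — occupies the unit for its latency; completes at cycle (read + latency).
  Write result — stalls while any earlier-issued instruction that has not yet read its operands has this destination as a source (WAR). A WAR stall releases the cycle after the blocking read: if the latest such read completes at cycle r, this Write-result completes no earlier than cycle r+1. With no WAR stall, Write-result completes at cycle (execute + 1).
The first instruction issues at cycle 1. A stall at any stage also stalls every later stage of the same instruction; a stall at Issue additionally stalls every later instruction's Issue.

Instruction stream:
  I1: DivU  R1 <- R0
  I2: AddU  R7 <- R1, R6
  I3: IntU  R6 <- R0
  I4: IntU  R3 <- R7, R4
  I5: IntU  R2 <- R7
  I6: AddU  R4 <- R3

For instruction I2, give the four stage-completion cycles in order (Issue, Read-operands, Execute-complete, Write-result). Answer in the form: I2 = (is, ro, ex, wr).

I2 = (2, 11, 13, 14)

[1] I1 issues→DivU
[2] I1 reads · I2 issues→AddU
[3] I3 issues→IntU
[4] I3 reads
[5] I3 exec-done
[9] I1 exec-done
[10] I1 writes R1
[11] I2 reads
[12] I3 writes R6
[13] I2 exec-done · I4 issues→IntU
[14] I2 writes R7
[15] I4 reads
[16] I4 exec-done
[17] I4 writes R3
[18] I5 issues→IntU
[19] I5 reads · I6 issues→AddU
[20] I5 exec-done · I6 reads
[21] I5 writes R2
[22] I6 exec-done
[23] I6 writes R4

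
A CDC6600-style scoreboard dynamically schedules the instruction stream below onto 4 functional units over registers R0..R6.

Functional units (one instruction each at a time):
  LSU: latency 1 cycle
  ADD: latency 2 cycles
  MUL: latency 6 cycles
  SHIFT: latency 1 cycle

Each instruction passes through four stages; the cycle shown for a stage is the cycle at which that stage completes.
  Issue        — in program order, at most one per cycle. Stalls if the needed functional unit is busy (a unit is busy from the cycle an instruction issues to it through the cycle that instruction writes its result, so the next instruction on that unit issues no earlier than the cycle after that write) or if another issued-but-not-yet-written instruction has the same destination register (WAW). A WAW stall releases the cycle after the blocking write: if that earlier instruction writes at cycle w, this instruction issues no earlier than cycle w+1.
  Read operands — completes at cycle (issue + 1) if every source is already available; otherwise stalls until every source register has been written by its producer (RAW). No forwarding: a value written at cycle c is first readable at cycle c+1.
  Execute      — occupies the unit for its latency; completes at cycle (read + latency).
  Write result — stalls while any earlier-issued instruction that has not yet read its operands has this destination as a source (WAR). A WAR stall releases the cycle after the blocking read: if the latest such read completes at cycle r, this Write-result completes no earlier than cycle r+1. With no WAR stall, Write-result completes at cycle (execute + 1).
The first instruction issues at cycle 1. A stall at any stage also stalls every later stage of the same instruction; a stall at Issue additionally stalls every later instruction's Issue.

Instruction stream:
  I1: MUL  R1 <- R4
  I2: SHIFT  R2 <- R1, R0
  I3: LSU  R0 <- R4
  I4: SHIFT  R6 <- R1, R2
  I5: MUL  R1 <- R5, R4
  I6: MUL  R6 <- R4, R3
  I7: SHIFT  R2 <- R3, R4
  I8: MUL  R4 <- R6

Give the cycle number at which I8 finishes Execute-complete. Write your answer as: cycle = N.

cycle = 39

c1: I1→MUL
c2: I1 RO · I2→SHIFT
c3: I3→LSU
c4: I3 RO
c5: I3 EX
c8: I1 EX
c9: I1 WR R1
c10: I2 RO
c11: I2 EX · I3 WR R0
c12: I2 WR R2
c13: I4→SHIFT
c14: I4 RO · I5→MUL
c15: I4 EX · I5 RO
c16: I4 WR R6
c21: I5 EX
c22: I5 WR R1
c23: I6→MUL
c24: I6 RO · I7→SHIFT
c25: I7 RO
c26: I7 EX
c27: I7 WR R2
c30: I6 EX
c31: I6 WR R6
c32: I8→MUL
c33: I8 RO
c39: I8 EX
c40: I8 WR R4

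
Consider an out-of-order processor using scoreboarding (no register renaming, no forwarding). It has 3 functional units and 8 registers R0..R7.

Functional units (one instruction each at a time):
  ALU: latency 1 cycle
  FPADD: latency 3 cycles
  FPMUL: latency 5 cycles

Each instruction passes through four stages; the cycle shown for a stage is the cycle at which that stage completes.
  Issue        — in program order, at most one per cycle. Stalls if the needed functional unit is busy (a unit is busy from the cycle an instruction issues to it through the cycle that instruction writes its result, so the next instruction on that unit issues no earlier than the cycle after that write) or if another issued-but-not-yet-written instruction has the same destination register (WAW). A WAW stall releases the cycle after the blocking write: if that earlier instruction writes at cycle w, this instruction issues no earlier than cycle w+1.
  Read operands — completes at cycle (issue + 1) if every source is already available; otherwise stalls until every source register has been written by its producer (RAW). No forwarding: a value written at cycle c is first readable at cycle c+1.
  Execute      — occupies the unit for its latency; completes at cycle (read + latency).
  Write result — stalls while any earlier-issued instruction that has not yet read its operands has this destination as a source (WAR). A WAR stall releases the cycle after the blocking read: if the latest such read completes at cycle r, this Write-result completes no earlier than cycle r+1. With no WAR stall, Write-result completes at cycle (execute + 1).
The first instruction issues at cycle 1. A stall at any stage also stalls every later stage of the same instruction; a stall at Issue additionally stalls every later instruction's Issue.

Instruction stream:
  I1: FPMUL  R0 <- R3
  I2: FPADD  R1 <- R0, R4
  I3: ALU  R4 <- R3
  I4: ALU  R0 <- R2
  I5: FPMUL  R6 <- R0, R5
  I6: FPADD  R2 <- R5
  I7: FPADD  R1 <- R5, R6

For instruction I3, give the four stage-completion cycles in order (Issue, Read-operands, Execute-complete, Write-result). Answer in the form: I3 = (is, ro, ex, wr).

I3 = (3, 4, 5, 10)

I1 -> (1, 2, 7, 8)
I2 -> (2, 9, 12, 13)  // RAW R0: wait I1 write@8
I3 -> (3, 4, 5, 10)  // WAR R4: wait I2 read@9
I4 -> (11, 12, 13, 14)  // struct: ALU busy until I3 writes@10
I5 -> (12, 15, 20, 21)  // RAW R0: wait I4 write@14
I6 -> (14, 15, 18, 19)  // struct: FPADD busy until I2 writes@13
I7 -> (20, 22, 25, 26)  // struct: FPADD busy until I6 writes@19, RAW R6: wait I5 write@21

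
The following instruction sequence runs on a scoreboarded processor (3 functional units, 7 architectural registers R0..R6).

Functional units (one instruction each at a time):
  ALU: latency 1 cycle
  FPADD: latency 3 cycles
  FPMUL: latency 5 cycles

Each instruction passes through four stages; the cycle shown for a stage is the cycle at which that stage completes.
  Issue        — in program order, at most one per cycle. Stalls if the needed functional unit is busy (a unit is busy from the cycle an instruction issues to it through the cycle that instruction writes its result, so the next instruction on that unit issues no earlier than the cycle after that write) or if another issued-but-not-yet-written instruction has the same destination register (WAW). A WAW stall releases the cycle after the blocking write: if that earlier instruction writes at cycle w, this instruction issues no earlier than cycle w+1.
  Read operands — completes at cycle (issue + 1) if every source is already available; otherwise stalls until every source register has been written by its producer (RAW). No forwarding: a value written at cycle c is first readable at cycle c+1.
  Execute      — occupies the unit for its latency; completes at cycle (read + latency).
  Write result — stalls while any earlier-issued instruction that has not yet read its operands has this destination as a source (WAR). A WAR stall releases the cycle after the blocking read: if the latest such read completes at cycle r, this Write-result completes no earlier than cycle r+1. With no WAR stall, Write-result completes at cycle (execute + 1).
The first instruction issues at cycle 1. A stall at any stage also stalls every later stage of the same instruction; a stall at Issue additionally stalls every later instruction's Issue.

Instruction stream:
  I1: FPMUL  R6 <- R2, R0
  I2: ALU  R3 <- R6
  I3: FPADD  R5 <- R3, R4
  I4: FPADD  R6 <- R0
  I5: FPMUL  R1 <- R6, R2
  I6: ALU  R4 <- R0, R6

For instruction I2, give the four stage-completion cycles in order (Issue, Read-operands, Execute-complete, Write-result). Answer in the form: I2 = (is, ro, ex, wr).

[I1] 1/2/7/8
[I2] 2/9/10/11  (RAW R6: wait I1 write@8)
[I3] 3/12/15/16  (RAW R3: wait I2 write@11)
[I4] 17/18/21/22  (struct: FPADD busy until I3 writes@16)
[I5] 18/23/28/29  (RAW R6: wait I4 write@22)
[I6] 19/23/24/25  (RAW R6: wait I4 write@22)

I2 = (2, 9, 10, 11)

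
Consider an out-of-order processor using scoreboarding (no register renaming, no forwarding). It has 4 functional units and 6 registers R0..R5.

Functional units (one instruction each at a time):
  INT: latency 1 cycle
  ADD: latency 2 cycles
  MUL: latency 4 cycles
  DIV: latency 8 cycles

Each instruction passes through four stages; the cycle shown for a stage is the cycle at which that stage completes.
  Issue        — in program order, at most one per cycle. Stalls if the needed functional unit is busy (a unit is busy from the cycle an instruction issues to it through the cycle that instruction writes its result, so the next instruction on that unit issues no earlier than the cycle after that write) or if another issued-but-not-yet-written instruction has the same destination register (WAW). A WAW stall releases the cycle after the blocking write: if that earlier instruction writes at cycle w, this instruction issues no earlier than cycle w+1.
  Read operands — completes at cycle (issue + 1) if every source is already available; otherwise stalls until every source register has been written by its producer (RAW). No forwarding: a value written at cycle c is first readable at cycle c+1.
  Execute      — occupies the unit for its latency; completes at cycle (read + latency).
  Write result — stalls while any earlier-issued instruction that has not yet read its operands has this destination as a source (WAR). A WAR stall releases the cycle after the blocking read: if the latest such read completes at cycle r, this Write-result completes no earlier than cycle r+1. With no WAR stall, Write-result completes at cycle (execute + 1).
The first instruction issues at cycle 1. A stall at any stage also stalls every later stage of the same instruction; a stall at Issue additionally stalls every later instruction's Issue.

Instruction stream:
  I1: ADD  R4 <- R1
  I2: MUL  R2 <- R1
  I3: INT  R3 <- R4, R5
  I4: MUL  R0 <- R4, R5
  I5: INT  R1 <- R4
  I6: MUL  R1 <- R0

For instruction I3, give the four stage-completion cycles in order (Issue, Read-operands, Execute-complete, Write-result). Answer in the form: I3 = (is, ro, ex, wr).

I3 = (3, 6, 7, 8)

I1  is:1  ro:2  ex:4  wr:5
I2  is:2  ro:3  ex:7  wr:8
I3  is:3  ro:6  ex:7  wr:8  — RAW R4: wait I1 write@5
I4  is:9  ro:10  ex:14  wr:15  — struct: MUL busy until I2 writes@8
I5  is:10  ro:11  ex:12  wr:13
I6  is:16  ro:17  ex:21  wr:22  — struct: MUL busy until I4 writes@15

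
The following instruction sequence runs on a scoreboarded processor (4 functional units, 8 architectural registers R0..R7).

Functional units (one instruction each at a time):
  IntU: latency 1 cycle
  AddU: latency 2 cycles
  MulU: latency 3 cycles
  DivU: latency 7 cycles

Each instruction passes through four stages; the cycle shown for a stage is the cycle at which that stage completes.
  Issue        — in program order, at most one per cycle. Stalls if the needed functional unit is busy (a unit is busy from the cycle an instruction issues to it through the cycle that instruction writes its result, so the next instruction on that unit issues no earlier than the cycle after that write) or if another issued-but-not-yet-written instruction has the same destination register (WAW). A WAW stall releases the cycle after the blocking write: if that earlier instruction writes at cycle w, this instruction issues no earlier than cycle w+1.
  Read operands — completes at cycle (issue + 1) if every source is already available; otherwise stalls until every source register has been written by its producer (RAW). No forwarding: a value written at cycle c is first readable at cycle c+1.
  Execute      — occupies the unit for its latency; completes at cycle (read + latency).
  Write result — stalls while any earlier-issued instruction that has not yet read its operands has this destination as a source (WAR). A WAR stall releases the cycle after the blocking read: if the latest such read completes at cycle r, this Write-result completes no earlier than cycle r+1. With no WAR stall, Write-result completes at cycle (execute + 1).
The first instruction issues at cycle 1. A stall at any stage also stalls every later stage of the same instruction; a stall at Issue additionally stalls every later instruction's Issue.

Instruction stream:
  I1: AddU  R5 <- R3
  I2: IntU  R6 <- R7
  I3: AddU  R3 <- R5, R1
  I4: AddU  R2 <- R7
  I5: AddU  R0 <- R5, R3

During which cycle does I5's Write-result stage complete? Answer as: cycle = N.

cycle = 20

[I1] 1/2/4/5
[I2] 2/3/4/5
[I3] 6/7/9/10  (struct: AddU busy until I1 writes@5)
[I4] 11/12/14/15  (struct: AddU busy until I3 writes@10)
[I5] 16/17/19/20  (struct: AddU busy until I4 writes@15)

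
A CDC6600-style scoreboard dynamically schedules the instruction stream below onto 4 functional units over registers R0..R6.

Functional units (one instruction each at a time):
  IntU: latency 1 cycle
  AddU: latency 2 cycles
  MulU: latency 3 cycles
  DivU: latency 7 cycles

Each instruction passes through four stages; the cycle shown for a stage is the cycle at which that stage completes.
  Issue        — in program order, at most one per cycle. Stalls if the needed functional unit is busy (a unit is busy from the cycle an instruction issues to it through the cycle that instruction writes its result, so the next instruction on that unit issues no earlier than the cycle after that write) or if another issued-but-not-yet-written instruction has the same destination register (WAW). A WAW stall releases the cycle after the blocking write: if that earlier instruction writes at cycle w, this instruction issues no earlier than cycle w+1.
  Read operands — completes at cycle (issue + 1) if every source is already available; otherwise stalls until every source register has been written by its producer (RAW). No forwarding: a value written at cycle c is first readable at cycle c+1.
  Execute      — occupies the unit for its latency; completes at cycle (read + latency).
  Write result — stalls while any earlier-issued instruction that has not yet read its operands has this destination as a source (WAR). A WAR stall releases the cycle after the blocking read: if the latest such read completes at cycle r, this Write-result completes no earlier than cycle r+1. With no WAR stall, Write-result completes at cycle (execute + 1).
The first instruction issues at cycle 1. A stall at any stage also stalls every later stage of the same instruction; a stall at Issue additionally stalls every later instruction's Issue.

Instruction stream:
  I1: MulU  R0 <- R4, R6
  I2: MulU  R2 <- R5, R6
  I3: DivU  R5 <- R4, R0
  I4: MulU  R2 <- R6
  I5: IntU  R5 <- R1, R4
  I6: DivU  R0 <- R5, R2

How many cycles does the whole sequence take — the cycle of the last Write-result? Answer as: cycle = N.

1) issue 1, read 2, done 5, write 6
2) issue 7, read 8, done 11, write 12  <struct: MulU busy until I1 writes@6>
3) issue 8, read 9, done 16, write 17
4) issue 13, read 14, done 17, write 18  <struct: MulU busy until I2 writes@12>
5) issue 18, read 19, done 20, write 21  <WAW R5: wait I3 write@17>
6) issue 19, read 22, done 29, write 30  <RAW R5: wait I5 write@21>

cycle = 30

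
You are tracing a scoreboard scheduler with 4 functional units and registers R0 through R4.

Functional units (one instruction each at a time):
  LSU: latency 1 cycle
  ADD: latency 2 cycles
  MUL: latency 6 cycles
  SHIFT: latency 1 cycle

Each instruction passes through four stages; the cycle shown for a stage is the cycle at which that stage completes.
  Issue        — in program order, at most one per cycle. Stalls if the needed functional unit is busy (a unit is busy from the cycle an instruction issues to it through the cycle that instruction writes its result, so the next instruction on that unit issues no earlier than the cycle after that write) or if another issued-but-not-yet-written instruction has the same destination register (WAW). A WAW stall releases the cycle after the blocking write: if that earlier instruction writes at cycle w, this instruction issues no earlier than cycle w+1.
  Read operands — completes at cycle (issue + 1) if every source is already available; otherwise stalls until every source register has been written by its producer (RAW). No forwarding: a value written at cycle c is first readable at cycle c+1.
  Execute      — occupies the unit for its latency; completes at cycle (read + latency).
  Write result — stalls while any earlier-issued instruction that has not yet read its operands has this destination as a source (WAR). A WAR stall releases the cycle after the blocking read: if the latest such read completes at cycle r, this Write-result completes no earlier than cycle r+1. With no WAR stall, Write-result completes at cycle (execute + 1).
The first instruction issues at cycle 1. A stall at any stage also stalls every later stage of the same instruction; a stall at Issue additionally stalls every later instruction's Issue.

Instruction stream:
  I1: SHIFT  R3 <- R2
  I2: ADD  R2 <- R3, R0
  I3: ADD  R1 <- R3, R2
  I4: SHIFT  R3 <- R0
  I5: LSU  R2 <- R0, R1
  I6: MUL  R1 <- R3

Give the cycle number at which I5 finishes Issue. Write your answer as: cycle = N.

c1: I1 dispatched to SHIFT
c2: I1 operands ready | I2 dispatched to ADD
c3: I1 complete
c4: R3←I1
c5: I2 operands ready
c7: I2 complete
c8: R2←I2
c9: I3 dispatched to ADD
c10: I3 operands ready | I4 dispatched to SHIFT
c11: I4 operands ready | I5 dispatched to LSU
c12: I3 complete | I4 complete
c13: R1←I3 | R3←I4
c14: I5 operands ready | I6 dispatched to MUL
c15: I5 complete | I6 operands ready
c16: R2←I5
c21: I6 complete
c22: R1←I6

cycle = 11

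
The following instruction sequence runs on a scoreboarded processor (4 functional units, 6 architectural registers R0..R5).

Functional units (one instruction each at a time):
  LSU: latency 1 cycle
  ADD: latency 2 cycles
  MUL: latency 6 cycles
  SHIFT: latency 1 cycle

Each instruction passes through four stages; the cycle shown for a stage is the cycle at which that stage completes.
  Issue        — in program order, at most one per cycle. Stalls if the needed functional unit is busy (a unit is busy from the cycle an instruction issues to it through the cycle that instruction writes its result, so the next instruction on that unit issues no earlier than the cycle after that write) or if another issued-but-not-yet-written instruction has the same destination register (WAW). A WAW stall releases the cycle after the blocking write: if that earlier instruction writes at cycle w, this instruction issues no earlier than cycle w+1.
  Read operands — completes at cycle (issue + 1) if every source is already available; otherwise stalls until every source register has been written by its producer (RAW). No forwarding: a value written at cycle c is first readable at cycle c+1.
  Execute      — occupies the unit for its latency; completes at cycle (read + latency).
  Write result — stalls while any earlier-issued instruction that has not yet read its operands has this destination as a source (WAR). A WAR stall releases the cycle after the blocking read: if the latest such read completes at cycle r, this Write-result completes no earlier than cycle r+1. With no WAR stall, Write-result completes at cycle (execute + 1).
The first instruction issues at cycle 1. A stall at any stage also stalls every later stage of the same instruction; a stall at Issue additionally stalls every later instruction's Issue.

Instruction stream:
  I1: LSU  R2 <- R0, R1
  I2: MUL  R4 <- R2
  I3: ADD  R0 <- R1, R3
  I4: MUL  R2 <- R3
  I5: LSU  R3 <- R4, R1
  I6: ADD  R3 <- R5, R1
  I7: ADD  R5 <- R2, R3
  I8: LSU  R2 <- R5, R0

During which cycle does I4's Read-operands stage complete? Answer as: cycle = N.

[1] I1 issues→LSU
[2] I1 reads, I2 issues→MUL
[3] I1 exec-done, I3 issues→ADD
[4] I1 writes R2, I3 reads
[5] I2 reads
[6] I3 exec-done
[7] I3 writes R0
[11] I2 exec-done
[12] I2 writes R4
[13] I4 issues→MUL
[14] I4 reads, I5 issues→LSU
[15] I5 reads
[16] I5 exec-done
[17] I5 writes R3
[18] I6 issues→ADD
[19] I6 reads
[20] I4 exec-done
[21] I4 writes R2, I6 exec-done
[22] I6 writes R3
[23] I7 issues→ADD
[24] I7 reads, I8 issues→LSU
[26] I7 exec-done
[27] I7 writes R5
[28] I8 reads
[29] I8 exec-done
[30] I8 writes R2

cycle = 14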